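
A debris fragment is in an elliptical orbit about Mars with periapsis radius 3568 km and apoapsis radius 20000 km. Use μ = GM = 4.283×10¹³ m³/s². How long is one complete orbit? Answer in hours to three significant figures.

Semi-major axis a = (r_p + r_a)/2 = (3568.0 + 20000)/2 = 11784 km = 1.178×10⁷ m.
By Kepler's third law T = 2π√(a³/μ) = 2π × 6.181×10³ = 3.884×10⁴ s.
= 10.79 hours.

T ≈ 10.8 hours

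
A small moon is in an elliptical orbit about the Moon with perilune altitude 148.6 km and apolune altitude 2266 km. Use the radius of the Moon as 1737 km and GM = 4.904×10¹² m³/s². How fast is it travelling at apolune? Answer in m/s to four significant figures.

r_p = 1737 + 148.6 = 1885.6 km = 1.8856×10⁶ m.
r_a = 1737 + 2266 = 4003.0 km = 4.0030×10⁶ m.
Semi-major axis a = (r_p + r_a)/2 = 2944.3 km = 2.944×10⁶ m.
Vis-viva: v² = μ(2/r − 1/a) = 4.904×10¹² × (4.996×10⁻⁷ − 3.396×10⁻⁷) = 7.846×10⁵ m²/s².
v = 885.8 m/s.

v ≈ 885.8 m/s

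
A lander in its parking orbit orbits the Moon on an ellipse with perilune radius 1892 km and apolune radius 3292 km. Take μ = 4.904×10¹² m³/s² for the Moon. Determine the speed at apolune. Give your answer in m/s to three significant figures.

v ≈ 1040 m/s

Semi-major axis a = (r_p + r_a)/2 = 2592.0 km = 2.592×10⁶ m.
Vis-viva: v² = μ(2/r − 1/a) = 4.904×10¹² × (6.075×10⁻⁷ − 3.858×10⁻⁷) = 1.087×10⁶ m²/s².
v = 1043 m/s.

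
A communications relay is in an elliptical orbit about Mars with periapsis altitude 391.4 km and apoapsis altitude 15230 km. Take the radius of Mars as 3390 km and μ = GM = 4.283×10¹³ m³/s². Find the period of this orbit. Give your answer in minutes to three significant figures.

T ≈ 600 minutes

r_p = 3390 + 391.4 = 3781.4 km = 3.7814×10⁶ m.
r_a = 3390 + 15230 = 18620 km = 1.8620×10⁷ m.
Semi-major axis a = (r_p + r_a)/2 = (3781.4 + 18620)/2 = 11201 km = 1.120×10⁷ m.
By Kepler's third law T = 2π√(a³/μ) = 2π × 5.728×10³ = 3.599×10⁴ s.
= 599.8 minutes.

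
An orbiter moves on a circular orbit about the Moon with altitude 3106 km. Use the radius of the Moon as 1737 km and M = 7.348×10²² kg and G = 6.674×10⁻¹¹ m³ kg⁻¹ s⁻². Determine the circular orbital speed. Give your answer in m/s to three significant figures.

μ = GM = 6.674×10⁻¹¹ × 7.348×10²² = 4.904×10¹² m³/s².
r = 1737 + 3106 = 4843.0 km = 4.8430×10⁶ m.
For a circular orbit v = √(μ/r) = √(4.904×10¹² / 4.843×10⁶) = √(1.013×10⁶) = 1006 m/s.

v ≈ 1010 m/s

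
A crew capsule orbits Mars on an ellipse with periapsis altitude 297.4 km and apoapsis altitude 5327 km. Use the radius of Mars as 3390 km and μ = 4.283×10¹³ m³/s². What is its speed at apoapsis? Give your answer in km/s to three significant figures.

v ≈ 1.71 km/s

r_p = 3390 + 297.4 = 3687.4 km = 3.6874×10⁶ m.
r_a = 3390 + 5327 = 8717.0 km = 8.7170×10⁶ m.
Semi-major axis a = (r_p + r_a)/2 = 6202.2 km = 6.202×10⁶ m.
Vis-viva: v² = μ(2/r − 1/a) = 4.283×10¹³ × (2.294×10⁻⁷ − 1.612×10⁻⁷) = 2.921×10⁶ m²/s².
v = 1709 m/s = 1.709 km/s.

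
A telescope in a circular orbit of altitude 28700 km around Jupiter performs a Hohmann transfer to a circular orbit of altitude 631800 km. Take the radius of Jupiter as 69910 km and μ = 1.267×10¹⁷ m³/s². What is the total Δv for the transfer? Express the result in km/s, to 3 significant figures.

Δv_total ≈ 18.4 km/s

r₁ = 69910 + 28700 = 98610 km = 9.8610×10⁷ m.
r₂ = 69910 + 631800 = 701710 km = 7.0171×10⁸ m.
Transfer ellipse a_t = (r₁ + r₂)/2 = 4.002×10⁸ m.
At r₁: circular v_c1 = √(μ/r₁) = 35840 m/s; transfer-perijove v_p = √[μ(2/r₁ − 1/a_t)] = 47470 m/s.
Δv₁ = v_p − v_c1 = 11620 m/s.
At r₂: circular v_c2 = √(μ/r₂) = 13440 m/s; transfer-apojove v_a = √[μ(2/r₂ − 1/a_t)] = 6670 m/s.
Δv₂ = v_c2 − v_a = 6767 m/s.
Total Δv = Δv₁ + Δv₂ = 18390 m/s = 18.39 km/s.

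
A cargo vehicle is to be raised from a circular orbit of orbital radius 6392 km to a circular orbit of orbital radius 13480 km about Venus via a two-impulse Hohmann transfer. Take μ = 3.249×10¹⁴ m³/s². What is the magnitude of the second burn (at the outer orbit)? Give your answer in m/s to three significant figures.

r₁ = 6392 km = 6.392×10⁶ m.
r₂ = 13480 km = 1.348×10⁷ m.
Transfer ellipse a_t = (r₁ + r₂)/2 = 9.936×10⁶ m.
At r₁: circular v_c1 = √(μ/r₁) = 7129 m/s; transfer-periapsis v_p = √[μ(2/r₁ − 1/a_t)] = 8304 m/s.
At r₂: circular v_c2 = √(μ/r₂) = 4909 m/s; transfer-apoapsis v_a = √[μ(2/r₂ − 1/a_t)] = 3938 m/s.
Δv₂ = v_c2 − v_a = 971.7 m/s.

Δv ≈ 972 m/s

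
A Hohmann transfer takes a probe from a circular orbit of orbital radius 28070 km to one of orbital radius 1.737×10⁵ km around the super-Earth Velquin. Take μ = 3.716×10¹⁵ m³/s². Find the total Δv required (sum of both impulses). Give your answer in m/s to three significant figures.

Δv_total ≈ 5780 m/s

r₁ = 28070 km = 2.807×10⁷ m.
r₂ = 1.737×10⁵ km = 1.737×10⁸ m.
Transfer ellipse a_t = (r₁ + r₂)/2 = 1.009×10⁸ m.
At r₁: circular v_c1 = √(μ/r₁) = 11510 m/s; transfer-periapsis v_p = √[μ(2/r₁ − 1/a_t)] = 15100 m/s.
Δv₁ = v_p − v_c1 = 3592 m/s.
At r₂: circular v_c2 = √(μ/r₂) = 4625 m/s; transfer-apoapsis v_a = √[μ(2/r₂ − 1/a_t)] = 2440 m/s.
Δv₂ = v_c2 − v_a = 2186 m/s.
Total Δv = Δv₁ + Δv₂ = 5777 m/s.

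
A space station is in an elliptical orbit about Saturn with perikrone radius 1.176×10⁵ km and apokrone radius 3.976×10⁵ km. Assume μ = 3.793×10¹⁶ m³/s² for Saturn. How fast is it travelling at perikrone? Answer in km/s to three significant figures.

Semi-major axis a = (r_p + r_a)/2 = 2.5760×10⁵ km = 2.576×10⁸ m.
Vis-viva: v² = μ(2/r − 1/a) = 3.793×10¹⁶ × (1.701×10⁻⁸ − 3.882×10⁻⁹) = 4.978×10⁸ m²/s².
v = 22310 m/s = 22.31 km/s.

v ≈ 22.3 km/s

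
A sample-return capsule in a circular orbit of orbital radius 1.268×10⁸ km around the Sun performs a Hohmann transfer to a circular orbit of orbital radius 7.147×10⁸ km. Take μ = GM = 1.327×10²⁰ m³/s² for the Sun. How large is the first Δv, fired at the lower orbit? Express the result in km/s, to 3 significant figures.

Δv ≈ 9.81 km/s

r₁ = 1.268×10⁸ km = 1.268×10¹¹ m.
r₂ = 7.147×10⁸ km = 7.147×10¹¹ m.
Transfer ellipse a_t = (r₁ + r₂)/2 = 4.208×10¹¹ m.
At r₁: circular v_c1 = √(μ/r₁) = 32350 m/s; transfer-perihelion v_p = √[μ(2/r₁ − 1/a_t)] = 42160 m/s.
Δv₁ = v_p − v_c1 = 9812 m/s.
= 9.812 km/s.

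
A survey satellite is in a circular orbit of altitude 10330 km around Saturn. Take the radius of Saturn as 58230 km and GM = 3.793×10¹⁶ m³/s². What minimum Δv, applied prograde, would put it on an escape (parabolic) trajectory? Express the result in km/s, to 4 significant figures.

Δv ≈ 9.743 km/s

r = 58230 + 10330 = 68560 km = 6.8560×10⁷ m.
Circular speed v_c = √(μ/r) = 23520 m/s.
Escape speed v_esc = √(2μ/r) = √2 × v_c = 33260 m/s.
Δv = v_esc − v_c = 9743 m/s = 9.743 km/s.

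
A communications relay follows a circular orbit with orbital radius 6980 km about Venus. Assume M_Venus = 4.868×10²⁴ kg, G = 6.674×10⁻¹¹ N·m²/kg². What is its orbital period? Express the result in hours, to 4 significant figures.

μ = GM = 6.674×10⁻¹¹ × 4.868×10²⁴ = 3.249×10¹⁴ m³/s².
r = 6980 km = 6.980×10⁶ m.
Kepler's third law: T = 2π√(r³/μ) = 2π√((6.980×10⁶)³ / 3.249×10¹⁴).
r³/μ = 1.047×10⁶ s², so T = 2π × 1.023×10³ = 6.428×10³ s.
Converting: 6.428×10³ s ÷ 3600 = 1.786 hours.

T ≈ 1.786 hours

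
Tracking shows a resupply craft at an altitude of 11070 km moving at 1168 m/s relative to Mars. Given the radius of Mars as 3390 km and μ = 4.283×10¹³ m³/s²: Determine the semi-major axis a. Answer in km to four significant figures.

a ≈ 9393 km

r = 3390 + 11070 = 14460 km = 1.446×10⁷ m.
Specific orbital energy ε = v²/2 − μ/r = (1168)²/2 − 4.283×10¹³/1.446×10⁷ = -2.280×10⁶ J/kg.
Since ε = −μ/(2a), a = −μ/(2ε) = 9.393×10⁶ m = 9393.2 km.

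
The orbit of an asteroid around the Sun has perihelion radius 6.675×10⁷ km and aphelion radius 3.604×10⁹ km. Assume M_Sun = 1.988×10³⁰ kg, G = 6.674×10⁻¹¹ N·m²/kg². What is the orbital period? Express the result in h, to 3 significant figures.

μ = GM = 6.674×10⁻¹¹ × 1.988×10³⁰ = 1.327×10²⁰ m³/s².
Semi-major axis a = (r_p + r_a)/2 = (6.6750×10⁷ + 3.6040×10⁹)/2 = 1.8354×10⁹ km = 1.835×10¹² m.
By Kepler's third law T = 2π√(a³/μ) = 2π × 2.159×10⁸ = 1.356×10⁹ s.
= 3.768×10⁵ h.

T ≈ 377000 h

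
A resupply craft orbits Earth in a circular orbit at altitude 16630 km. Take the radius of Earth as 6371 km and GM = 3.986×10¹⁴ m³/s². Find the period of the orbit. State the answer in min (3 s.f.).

T ≈ 579 min

r = 6371 + 16630 = 23001 km = 2.3001×10⁷ m.
Kepler's third law: T = 2π√(r³/μ) = 2π√((2.300×10⁷)³ / 3.986×10¹⁴).
r³/μ = 3.053×10⁷ s², so T = 2π × 5.525×10³ = 3.472×10⁴ s.
Converting: 3.472×10⁴ s ÷ 60.00 = 578.6 min.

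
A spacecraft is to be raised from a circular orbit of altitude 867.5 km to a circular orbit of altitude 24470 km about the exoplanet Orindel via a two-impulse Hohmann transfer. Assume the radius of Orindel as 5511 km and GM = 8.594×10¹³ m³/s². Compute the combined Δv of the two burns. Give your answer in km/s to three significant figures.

r₁ = 5511 + 867.5 = 6378.5 km = 6.3785×10⁶ m.
r₂ = 5511 + 24470 = 29981 km = 2.9981×10⁷ m.
Transfer ellipse a_t = (r₁ + r₂)/2 = 1.818×10⁷ m.
At r₁: circular v_c1 = √(μ/r₁) = 3671 m/s; transfer-periapsis v_p = √[μ(2/r₁ − 1/a_t)] = 4714 m/s.
Δv₁ = v_p − v_c1 = 1043 m/s.
At r₂: circular v_c2 = √(μ/r₂) = 1693 m/s; transfer-apoapsis v_a = √[μ(2/r₂ − 1/a_t)] = 1003 m/s.
Δv₂ = v_c2 − v_a = 690.2 m/s.
Total Δv = Δv₁ + Δv₂ = 1733 m/s = 1.733 km/s.

Δv_total ≈ 1.73 km/s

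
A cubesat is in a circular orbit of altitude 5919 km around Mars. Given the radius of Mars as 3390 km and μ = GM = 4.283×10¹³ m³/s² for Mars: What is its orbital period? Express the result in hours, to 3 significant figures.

r = 3390 + 5919 = 9309.0 km = 9.3090×10⁶ m.
Kepler's third law: T = 2π√(r³/μ) = 2π√((9.309×10⁶)³ / 4.283×10¹³).
r³/μ = 1.883×10⁷ s², so T = 2π × 4.340×10³ = 2.727×10⁴ s.
Converting: 2.727×10⁴ s ÷ 3600 = 7.575 hours.

T ≈ 7.57 hours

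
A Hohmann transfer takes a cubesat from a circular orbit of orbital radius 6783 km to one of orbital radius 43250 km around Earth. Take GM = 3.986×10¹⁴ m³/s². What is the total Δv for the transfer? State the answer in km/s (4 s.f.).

r₁ = 6783 km = 6.783×10⁶ m.
r₂ = 43250 km = 4.325×10⁷ m.
Transfer ellipse a_t = (r₁ + r₂)/2 = 2.502×10⁷ m.
At r₁: circular v_c1 = √(μ/r₁) = 7666 m/s; transfer-perigee v_p = √[μ(2/r₁ − 1/a_t)] = 10080 m/s.
Δv₁ = v_p − v_c1 = 2414 m/s.
At r₂: circular v_c2 = √(μ/r₂) = 3036 m/s; transfer-apogee v_a = √[μ(2/r₂ − 1/a_t)] = 1581 m/s.
Δv₂ = v_c2 − v_a = 1455 m/s.
Total Δv = Δv₁ + Δv₂ = 3869 m/s = 3.869 km/s.

Δv_total ≈ 3.869 km/s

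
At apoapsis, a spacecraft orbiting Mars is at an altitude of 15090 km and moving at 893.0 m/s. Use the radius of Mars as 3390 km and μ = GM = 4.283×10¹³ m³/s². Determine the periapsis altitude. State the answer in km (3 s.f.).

periapsis altitude ≈ 450 km

r_a = 3390 + 15090 = 18480 km = 1.848×10⁷ m.
Specific energy ε = v²/2 − μ/r = -1.919×10⁶ J/kg, so a = −μ/(2ε) = 1.116×10⁷ m.
The apsides satisfy r_p + r_a = 2a, so the periapsis radius is 2a − r_a = 3.840×10⁶ m = 3839.9 km.
Periapsis altitude = 3839.9 − 3390 = 449.89 km.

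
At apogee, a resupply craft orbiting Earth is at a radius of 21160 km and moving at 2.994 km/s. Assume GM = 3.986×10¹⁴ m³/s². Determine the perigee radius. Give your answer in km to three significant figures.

perigee radius ≈ 6610 km

r_a = 2.116×10⁷ m.
Specific energy ε = v²/2 − μ/r = -1.436×10⁷ J/kg, so a = −μ/(2ε) = 1.388×10⁷ m.
The apsides satisfy r_p + r_a = 2a, so the perigee radius is 2a − r_a = 6.607×10⁶ m = 6606.5 km.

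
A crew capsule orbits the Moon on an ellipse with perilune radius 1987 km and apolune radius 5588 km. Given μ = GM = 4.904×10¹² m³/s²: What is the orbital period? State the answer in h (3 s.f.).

T ≈ 5.81 h

Semi-major axis a = (r_p + r_a)/2 = (1987.0 + 5588.0)/2 = 3787.5 km = 3.788×10⁶ m.
By Kepler's third law T = 2π√(a³/μ) = 2π × 3.329×10³ = 2.091×10⁴ s.
= 5.809 h.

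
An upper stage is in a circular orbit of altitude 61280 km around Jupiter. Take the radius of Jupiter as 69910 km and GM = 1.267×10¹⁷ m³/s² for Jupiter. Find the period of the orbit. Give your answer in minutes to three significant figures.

r = 69910 + 61280 = 131190 km = 1.3119×10⁸ m.
Kepler's third law: T = 2π√(r³/μ) = 2π√((1.312×10⁸)³ / 1.267×10¹⁷).
r³/μ = 1.782×10⁷ s², so T = 2π × 4.221×10³ = 2.652×10⁴ s.
Converting: 2.652×10⁴ s ÷ 60.00 = 442.1 minutes.

T ≈ 442 minutes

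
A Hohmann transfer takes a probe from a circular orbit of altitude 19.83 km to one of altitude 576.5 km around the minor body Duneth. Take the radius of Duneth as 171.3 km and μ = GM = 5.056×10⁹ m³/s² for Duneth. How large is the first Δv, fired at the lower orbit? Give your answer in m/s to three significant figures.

r₁ = 171.3 + 19.83 = 191.13 km = 1.9113×10⁵ m.
r₂ = 171.3 + 576.5 = 747.80 km = 7.4780×10⁵ m.
Transfer ellipse a_t = (r₁ + r₂)/2 = 4.695×10⁵ m.
At r₁: circular v_c1 = √(μ/r₁) = 162.6 m/s; transfer-periapsis v_p = √[μ(2/r₁ − 1/a_t)] = 205.3 m/s.
Δv₁ = v_p − v_c1 = 42.63 m/s.

Δv ≈ 42.6 m/s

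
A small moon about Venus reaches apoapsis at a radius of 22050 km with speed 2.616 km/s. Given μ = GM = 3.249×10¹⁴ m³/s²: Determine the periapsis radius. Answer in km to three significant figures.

r_a = 2.205×10⁷ m.
Specific energy ε = v²/2 − μ/r = -1.131×10⁷ J/kg, so a = −μ/(2ε) = 1.436×10⁷ m.
The apsides satisfy r_p + r_a = 2a, so the periapsis radius is 2a − r_a = 6.669×10⁶ m = 6669.3 km.

periapsis radius ≈ 6670 km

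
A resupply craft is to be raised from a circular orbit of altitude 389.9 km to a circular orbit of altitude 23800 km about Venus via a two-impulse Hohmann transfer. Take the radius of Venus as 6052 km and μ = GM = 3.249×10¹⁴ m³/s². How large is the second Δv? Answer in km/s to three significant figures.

Δv ≈ 1.33 km/s

r₁ = 6052 + 389.9 = 6441.9 km = 6.4419×10⁶ m.
r₂ = 6052 + 23800 = 29852 km = 2.9852×10⁷ m.
Transfer ellipse a_t = (r₁ + r₂)/2 = 1.815×10⁷ m.
At r₁: circular v_c1 = √(μ/r₁) = 7102 m/s; transfer-periapsis v_p = √[μ(2/r₁ − 1/a_t)] = 9109 m/s.
At r₂: circular v_c2 = √(μ/r₂) = 3299 m/s; transfer-apoapsis v_a = √[μ(2/r₂ − 1/a_t)] = 1966 m/s.
Δv₂ = v_c2 − v_a = 1333 m/s.
= 1.333 km/s.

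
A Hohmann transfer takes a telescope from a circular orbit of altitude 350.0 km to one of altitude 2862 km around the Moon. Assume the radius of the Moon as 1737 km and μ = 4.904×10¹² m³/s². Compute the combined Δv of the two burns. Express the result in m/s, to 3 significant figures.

r₁ = 1737 + 350.0 = 2087.0 km = 2.0870×10⁶ m.
r₂ = 1737 + 2862 = 4599.0 km = 4.5990×10⁶ m.
Transfer ellipse a_t = (r₁ + r₂)/2 = 3.343×10⁶ m.
At r₁: circular v_c1 = √(μ/r₁) = 1533 m/s; transfer-perilune v_p = √[μ(2/r₁ − 1/a_t)] = 1798 m/s.
Δv₁ = v_p − v_c1 = 265.0 m/s.
At r₂: circular v_c2 = √(μ/r₂) = 1033 m/s; transfer-apolune v_a = √[μ(2/r₂ − 1/a_t)] = 815.9 m/s.
Δv₂ = v_c2 − v_a = 216.7 m/s.
Total Δv = Δv₁ + Δv₂ = 481.8 m/s.

Δv_total ≈ 482 m/s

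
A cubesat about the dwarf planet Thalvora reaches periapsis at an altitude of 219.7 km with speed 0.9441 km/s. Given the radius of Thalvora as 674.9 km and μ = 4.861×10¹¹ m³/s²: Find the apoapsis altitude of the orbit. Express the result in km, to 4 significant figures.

r_p = 674.9 + 219.7 = 894.60 km = 8.946×10⁵ m.
Specific energy ε = v²/2 − μ/r = -9.771×10⁴ J/kg, so a = −μ/(2ε) = 2.487×10⁶ m.
The apsides satisfy r_p + r_a = 2a, so the apoapsis radius is 2a − r_p = 4.080×10⁶ m = 4080.4 km.
Apoapsis altitude = 4080.4 − 674.9 = 3405.5 km.

apoapsis altitude ≈ 3405 km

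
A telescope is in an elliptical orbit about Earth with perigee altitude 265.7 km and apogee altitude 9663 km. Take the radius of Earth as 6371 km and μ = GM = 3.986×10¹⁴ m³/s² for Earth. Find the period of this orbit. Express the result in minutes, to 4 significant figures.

T ≈ 200.2 minutes

r_p = 6371 + 265.7 = 6636.7 km = 6.6367×10⁶ m.
r_a = 6371 + 9663 = 16034 km = 1.6034×10⁷ m.
Semi-major axis a = (r_p + r_a)/2 = (6636.7 + 16034)/2 = 11335 km = 1.134×10⁷ m.
By Kepler's third law T = 2π√(a³/μ) = 2π × 1.912×10³ = 1.201×10⁴ s.
= 200.2 minutes.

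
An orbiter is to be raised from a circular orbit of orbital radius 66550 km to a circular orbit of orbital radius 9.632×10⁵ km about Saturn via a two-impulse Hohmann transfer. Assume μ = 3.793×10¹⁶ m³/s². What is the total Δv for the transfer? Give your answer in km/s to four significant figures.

r₁ = 66550 km = 6.655×10⁷ m.
r₂ = 9.632×10⁵ km = 9.632×10⁸ m.
Transfer ellipse a_t = (r₁ + r₂)/2 = 5.149×10⁸ m.
At r₁: circular v_c1 = √(μ/r₁) = 23870 m/s; transfer-perikrone v_p = √[μ(2/r₁ − 1/a_t)] = 32650 m/s.
Δv₁ = v_p − v_c1 = 8780 m/s.
At r₂: circular v_c2 = √(μ/r₂) = 6275 m/s; transfer-apokrone v_a = √[μ(2/r₂ − 1/a_t)] = 2256 m/s.
Δv₂ = v_c2 − v_a = 4019 m/s.
Total Δv = Δv₁ + Δv₂ = 12800 m/s = 12.80 km/s.

Δv_total ≈ 12.80 km/s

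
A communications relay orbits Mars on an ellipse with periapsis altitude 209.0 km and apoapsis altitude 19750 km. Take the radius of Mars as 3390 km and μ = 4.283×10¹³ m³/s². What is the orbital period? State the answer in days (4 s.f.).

T ≈ 0.5432 days

r_p = 3390 + 209.0 = 3599.0 km = 3.5990×10⁶ m.
r_a = 3390 + 19750 = 23140 km = 2.3140×10⁷ m.
Semi-major axis a = (r_p + r_a)/2 = (3599.0 + 23140)/2 = 13370 km = 1.337×10⁷ m.
By Kepler's third law T = 2π√(a³/μ) = 2π × 7.470×10³ = 4.693×10⁴ s.
= 0.5432 days.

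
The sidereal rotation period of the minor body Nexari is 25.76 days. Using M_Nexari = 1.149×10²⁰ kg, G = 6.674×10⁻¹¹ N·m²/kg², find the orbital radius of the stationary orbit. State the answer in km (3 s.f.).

r_sync ≈ 9870 km

μ = GM = 6.674×10⁻¹¹ × 1.149×10²⁰ = 7.668×10⁹ m³/s².
T = 25.76 days = 2.226×10⁶ s.
A synchronous orbit has period T, so by Kepler's third law a = (μT²/4π²)^(1/3).
μT²/4π² = 7.668×10⁹ × (2.226×10⁶)² / 39.48 = 9.622×10²⁰ m³.
a = 9.872×10⁶ m = 9872.4 km.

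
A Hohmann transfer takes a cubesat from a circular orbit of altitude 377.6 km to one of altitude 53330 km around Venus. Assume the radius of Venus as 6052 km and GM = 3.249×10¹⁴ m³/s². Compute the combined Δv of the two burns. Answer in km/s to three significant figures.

r₁ = 6052 + 377.6 = 6429.6 km = 6.4296×10⁶ m.
r₂ = 6052 + 53330 = 59382 km = 5.9382×10⁷ m.
Transfer ellipse a_t = (r₁ + r₂)/2 = 3.291×10⁷ m.
At r₁: circular v_c1 = √(μ/r₁) = 7109 m/s; transfer-periapsis v_p = √[μ(2/r₁ − 1/a_t)] = 9549 m/s.
Δv₁ = v_p − v_c1 = 2441 m/s.
At r₂: circular v_c2 = √(μ/r₂) = 2339 m/s; transfer-apoapsis v_a = √[μ(2/r₂ − 1/a_t)] = 1034 m/s.
Δv₂ = v_c2 − v_a = 1305 m/s.
Total Δv = Δv₁ + Δv₂ = 3746 m/s = 3.746 km/s.

Δv_total ≈ 3.75 km/s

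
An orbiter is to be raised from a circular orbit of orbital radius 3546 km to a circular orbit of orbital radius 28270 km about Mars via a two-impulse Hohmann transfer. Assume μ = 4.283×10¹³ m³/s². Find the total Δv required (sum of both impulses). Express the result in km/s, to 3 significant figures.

Δv_total ≈ 1.81 km/s

r₁ = 3546 km = 3.546×10⁶ m.
r₂ = 28270 km = 2.827×10⁷ m.
Transfer ellipse a_t = (r₁ + r₂)/2 = 1.591×10⁷ m.
At r₁: circular v_c1 = √(μ/r₁) = 3475 m/s; transfer-periapsis v_p = √[μ(2/r₁ − 1/a_t)] = 4633 m/s.
Δv₁ = v_p − v_c1 = 1158 m/s.
At r₂: circular v_c2 = √(μ/r₂) = 1231 m/s; transfer-apoapsis v_a = √[μ(2/r₂ − 1/a_t)] = 581.1 m/s.
Δv₂ = v_c2 − v_a = 649.7 m/s.
Total Δv = Δv₁ + Δv₂ = 1807 m/s = 1.807 km/s.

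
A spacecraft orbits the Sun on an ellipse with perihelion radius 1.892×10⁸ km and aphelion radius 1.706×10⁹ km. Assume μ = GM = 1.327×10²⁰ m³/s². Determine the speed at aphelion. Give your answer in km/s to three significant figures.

v ≈ 3.94 km/s

Semi-major axis a = (r_p + r_a)/2 = 9.4760×10⁸ km = 9.476×10¹¹ m.
Vis-viva: v² = μ(2/r − 1/a) = 1.327×10²⁰ × (1.172×10⁻¹² − 1.055×10⁻¹²) = 1.553×10⁷ m²/s².
v = 3941 m/s = 3.941 km/s.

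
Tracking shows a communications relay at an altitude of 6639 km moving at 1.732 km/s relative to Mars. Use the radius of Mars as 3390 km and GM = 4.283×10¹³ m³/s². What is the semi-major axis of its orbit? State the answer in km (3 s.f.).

r = 3390 + 6639 = 10029 km = 1.003×10⁷ m.
Specific orbital energy ε = v²/2 − μ/r = (1732)²/2 − 4.283×10¹³/1.003×10⁷ = -2.771×10⁶ J/kg.
Since ε = −μ/(2a), a = −μ/(2ε) = 7.729×10⁶ m = 7729.1 km.

a ≈ 7730 km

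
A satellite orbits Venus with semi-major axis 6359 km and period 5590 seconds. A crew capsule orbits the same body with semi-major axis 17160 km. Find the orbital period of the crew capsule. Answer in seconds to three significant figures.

Kepler's third law: T² ∝ a³, so T₂ = T₁ (a₂/a₁)^(3/2).
a₂/a₁ = 2.699, (a₂/a₁)^(3/2) = 4.433.
T₂ = 5590 × 4.433 = 24780 seconds.

T₂ ≈ 24800 seconds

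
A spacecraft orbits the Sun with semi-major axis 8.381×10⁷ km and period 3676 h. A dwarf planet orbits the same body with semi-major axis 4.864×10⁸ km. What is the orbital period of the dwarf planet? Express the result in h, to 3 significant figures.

T₂ ≈ 51400 h

Kepler's third law: T² ∝ a³, so T₂ = T₁ (a₂/a₁)^(3/2).
a₂/a₁ = 5.804, (a₂/a₁)^(3/2) = 13.98.
T₂ = 3676 × 13.98 = 51400 h.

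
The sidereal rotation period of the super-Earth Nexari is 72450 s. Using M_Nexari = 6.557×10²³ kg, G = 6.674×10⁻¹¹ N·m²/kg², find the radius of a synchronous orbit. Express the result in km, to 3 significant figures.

r_sync ≈ 18000 km

μ = GM = 6.674×10⁻¹¹ × 6.557×10²³ = 4.376×10¹³ m³/s².
A synchronous orbit has period T, so by Kepler's third law a = (μT²/4π²)^(1/3).
μT²/4π² = 4.376×10¹³ × (7.245×10⁴)² / 39.48 = 5.818×10²¹ m³.
a = 1.799×10⁷ m = 17986 km.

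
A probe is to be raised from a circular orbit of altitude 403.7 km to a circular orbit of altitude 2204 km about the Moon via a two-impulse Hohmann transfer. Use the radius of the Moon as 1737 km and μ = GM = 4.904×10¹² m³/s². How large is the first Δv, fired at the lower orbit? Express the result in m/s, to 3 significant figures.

r₁ = 1737 + 403.7 = 2140.7 km = 2.1407×10⁶ m.
r₂ = 1737 + 2204 = 3941.0 km = 3.9410×10⁶ m.
Transfer ellipse a_t = (r₁ + r₂)/2 = 3.041×10⁶ m.
At r₁: circular v_c1 = √(μ/r₁) = 1514 m/s; transfer-perilune v_p = √[μ(2/r₁ − 1/a_t)] = 1723 m/s.
Δv₁ = v_p − v_c1 = 209.5 m/s.

Δv ≈ 210 m/s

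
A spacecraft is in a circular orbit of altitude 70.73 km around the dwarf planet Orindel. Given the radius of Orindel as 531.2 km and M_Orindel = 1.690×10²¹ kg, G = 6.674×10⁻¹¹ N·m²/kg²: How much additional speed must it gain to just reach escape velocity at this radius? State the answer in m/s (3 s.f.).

Δv ≈ 179 m/s

μ = GM = 6.674×10⁻¹¹ × 1.690×10²¹ = 1.128×10¹¹ m³/s².
r = 531.2 + 70.73 = 601.93 km = 6.0193×10⁵ m.
Circular speed v_c = √(μ/r) = 432.9 m/s.
Escape speed v_esc = √(2μ/r) = √2 × v_c = 612.2 m/s.
Δv = v_esc − v_c = 179.3 m/s.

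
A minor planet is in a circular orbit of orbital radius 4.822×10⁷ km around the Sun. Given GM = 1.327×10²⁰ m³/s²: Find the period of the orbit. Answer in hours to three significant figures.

r = 4.822×10⁷ km = 4.822×10¹⁰ m.
Kepler's third law: T = 2π√(r³/μ) = 2π√((4.822×10¹⁰)³ / 1.327×10²⁰).
r³/μ = 8.449×10¹¹ s², so T = 2π × 9.192×10⁵ = 5.775×10⁶ s.
Converting: 5.775×10⁶ s ÷ 3600 = 1604 hours.

T ≈ 1600 hours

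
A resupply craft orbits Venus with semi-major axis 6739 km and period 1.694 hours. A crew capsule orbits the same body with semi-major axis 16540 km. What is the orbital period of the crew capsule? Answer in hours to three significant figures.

T₂ ≈ 6.51 hours

Kepler's third law: T² ∝ a³, so T₂ = T₁ (a₂/a₁)^(3/2).
a₂/a₁ = 2.454, (a₂/a₁)^(3/2) = 3.845.
T₂ = 1.694 × 3.845 = 6.514 hours.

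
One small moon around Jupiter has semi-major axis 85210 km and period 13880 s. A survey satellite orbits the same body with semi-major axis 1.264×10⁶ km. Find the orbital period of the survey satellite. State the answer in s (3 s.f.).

T₂ ≈ 7.93×10⁵ s

Kepler's third law: T² ∝ a³, so T₂ = T₁ (a₂/a₁)^(3/2).
a₂/a₁ = 14.83, (a₂/a₁)^(3/2) = 57.13.
T₂ = 13880 × 57.13 = 7.930×10⁵ s.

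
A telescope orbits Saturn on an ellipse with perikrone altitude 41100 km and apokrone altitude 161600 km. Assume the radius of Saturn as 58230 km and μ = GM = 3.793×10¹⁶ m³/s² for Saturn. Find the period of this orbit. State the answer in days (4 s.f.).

T ≈ 0.7527 days

r_p = 58230 + 41100 = 99330 km = 9.9330×10⁷ m.
r_a = 58230 + 161600 = 219830 km = 2.1983×10⁸ m.
Semi-major axis a = (r_p + r_a)/2 = (99330 + 2.1983×10⁵)/2 = 1.5958×10⁵ km = 1.596×10⁸ m.
By Kepler's third law T = 2π√(a³/μ) = 2π × 1.035×10⁴ = 6.504×10⁴ s.
= 0.7527 days.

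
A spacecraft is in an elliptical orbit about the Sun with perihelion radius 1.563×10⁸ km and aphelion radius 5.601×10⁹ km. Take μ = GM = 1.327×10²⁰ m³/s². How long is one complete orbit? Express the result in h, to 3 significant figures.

Semi-major axis a = (r_p + r_a)/2 = (1.5630×10⁸ + 5.6010×10⁹)/2 = 2.8786×10⁹ km = 2.879×10¹² m.
By Kepler's third law T = 2π√(a³/μ) = 2π × 4.240×10⁸ = 2.664×10⁹ s.
= 7.400×10⁵ h.

T ≈ 740000 h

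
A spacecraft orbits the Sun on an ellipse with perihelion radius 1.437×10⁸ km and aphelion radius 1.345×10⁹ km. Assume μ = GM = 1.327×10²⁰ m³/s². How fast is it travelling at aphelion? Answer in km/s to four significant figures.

Semi-major axis a = (r_p + r_a)/2 = 7.4435×10⁸ km = 7.444×10¹¹ m.
Vis-viva: v² = μ(2/r − 1/a) = 1.327×10²⁰ × (1.487×10⁻¹² − 1.343×10⁻¹²) = 1.905×10⁷ m²/s².
v = 4364 m/s = 4.364 km/s.

v ≈ 4.364 km/s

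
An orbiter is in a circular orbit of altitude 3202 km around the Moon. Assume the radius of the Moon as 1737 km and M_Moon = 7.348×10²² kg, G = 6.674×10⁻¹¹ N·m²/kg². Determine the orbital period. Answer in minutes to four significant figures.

T ≈ 519.1 minutes

μ = GM = 6.674×10⁻¹¹ × 7.348×10²² = 4.904×10¹² m³/s².
r = 1737 + 3202 = 4939.0 km = 4.9390×10⁶ m.
Kepler's third law: T = 2π√(r³/μ) = 2π√((4.939×10⁶)³ / 4.904×10¹²).
r³/μ = 2.457×10⁷ s², so T = 2π × 4.957×10³ = 3.114×10⁴ s.
Converting: 3.114×10⁴ s ÷ 60.00 = 519.1 minutes.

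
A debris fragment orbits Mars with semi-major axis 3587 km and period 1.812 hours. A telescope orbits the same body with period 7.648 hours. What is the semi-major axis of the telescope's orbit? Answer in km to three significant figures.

a₂ ≈ 9370 km

Kepler's third law: a³ ∝ T², so a₂ = a₁ (T₂/T₁)^(2/3).
T₂/T₁ = 4.221, (T₂/T₁)^(2/3) = 2.612.
a₂ = 3587 × 2.612 = 9368 km.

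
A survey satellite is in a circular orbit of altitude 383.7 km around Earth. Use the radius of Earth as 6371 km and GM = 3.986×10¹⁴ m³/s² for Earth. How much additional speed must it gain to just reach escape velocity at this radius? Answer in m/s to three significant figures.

r = 6371 + 383.7 = 6754.7 km = 6.7547×10⁶ m.
Circular speed v_c = √(μ/r) = 7682 m/s.
Escape speed v_esc = √(2μ/r) = √2 × v_c = 10860 m/s.
Δv = v_esc − v_c = 3182 m/s.

Δv ≈ 3180 m/s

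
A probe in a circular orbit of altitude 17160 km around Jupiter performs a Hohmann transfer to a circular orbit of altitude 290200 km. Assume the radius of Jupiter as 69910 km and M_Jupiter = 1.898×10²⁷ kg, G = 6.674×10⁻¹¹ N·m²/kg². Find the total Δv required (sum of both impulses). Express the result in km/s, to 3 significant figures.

μ = GM = 6.674×10⁻¹¹ × 1.898×10²⁷ = 1.267×10¹⁷ m³/s².
r₁ = 69910 + 17160 = 87070 km = 8.7070×10⁷ m.
r₂ = 69910 + 290200 = 360110 km = 3.6011×10⁸ m.
Transfer ellipse a_t = (r₁ + r₂)/2 = 2.236×10⁸ m.
At r₁: circular v_c1 = √(μ/r₁) = 38140 m/s; transfer-perijove v_p = √[μ(2/r₁ − 1/a_t)] = 48410 m/s.
Δv₁ = v_p − v_c1 = 10260 m/s.
At r₂: circular v_c2 = √(μ/r₂) = 18760 m/s; transfer-apojove v_a = √[μ(2/r₂ − 1/a_t)] = 11700 m/s.
Δv₂ = v_c2 − v_a = 7051 m/s.
Total Δv = Δv₁ + Δv₂ = 17310 m/s = 17.31 km/s.

Δv_total ≈ 17.3 km/s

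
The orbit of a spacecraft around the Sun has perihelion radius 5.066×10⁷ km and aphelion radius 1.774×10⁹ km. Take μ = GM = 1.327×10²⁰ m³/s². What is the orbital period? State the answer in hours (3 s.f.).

Semi-major axis a = (r_p + r_a)/2 = (5.0660×10⁷ + 1.7740×10⁹)/2 = 9.1233×10⁸ km = 9.123×10¹¹ m.
By Kepler's third law T = 2π√(a³/μ) = 2π × 7.565×10⁷ = 4.753×10⁸ s.
= 1.320×10⁵ hours.

T ≈ 132000 hours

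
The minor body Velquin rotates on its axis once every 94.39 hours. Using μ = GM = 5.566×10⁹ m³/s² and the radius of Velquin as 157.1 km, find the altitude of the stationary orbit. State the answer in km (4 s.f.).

T = 94.39 hours = 3.398×10⁵ s.
A synchronous orbit has period T, so by Kepler's third law a = (μT²/4π²)^(1/3).
μT²/4π² = 5.566×10⁹ × (3.398×10⁵)² / 39.48 = 1.628×10¹⁹ m³.
a = 2.534×10⁶ m = 2534.4 km.
Altitude h = a − R = 2534.4 − 157.1 = 2377.3 km.

h_sync ≈ 2377 km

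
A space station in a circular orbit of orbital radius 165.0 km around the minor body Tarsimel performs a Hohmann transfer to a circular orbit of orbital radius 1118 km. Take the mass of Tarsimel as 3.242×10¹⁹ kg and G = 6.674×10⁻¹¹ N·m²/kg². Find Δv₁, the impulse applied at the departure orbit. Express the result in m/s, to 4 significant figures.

Δv ≈ 36.66 m/s

μ = GM = 6.674×10⁻¹¹ × 3.242×10¹⁹ = 2.164×10⁹ m³/s².
r₁ = 165.0 km = 1.650×10⁵ m.
r₂ = 1118 km = 1.118×10⁶ m.
Transfer ellipse a_t = (r₁ + r₂)/2 = 6.415×10⁵ m.
At r₁: circular v_c1 = √(μ/r₁) = 114.5 m/s; transfer-periapsis v_p = √[μ(2/r₁ − 1/a_t)] = 151.2 m/s.
Δv₁ = v_p − v_c1 = 36.66 m/s.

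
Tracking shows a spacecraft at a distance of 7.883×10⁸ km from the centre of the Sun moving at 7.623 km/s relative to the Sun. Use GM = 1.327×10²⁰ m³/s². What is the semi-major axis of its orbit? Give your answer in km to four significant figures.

a ≈ 4.764×10⁸ km

r = 7.883×10¹¹ m.
Vis-viva rearranged: 1/a = 2/r − v²/μ = 2.537×10⁻¹² − 4.379×10⁻¹³ = 2.099×10⁻¹² m⁻¹.
a = 4.764×10¹¹ m = 4.7637×10⁸ km.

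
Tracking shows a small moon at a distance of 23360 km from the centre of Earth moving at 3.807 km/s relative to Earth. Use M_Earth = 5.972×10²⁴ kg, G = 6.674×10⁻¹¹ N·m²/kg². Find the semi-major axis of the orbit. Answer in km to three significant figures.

a ≈ 20300 km

μ = GM = 6.674×10⁻¹¹ × 5.972×10²⁴ = 3.986×10¹⁴ m³/s².
r = 2.336×10⁷ m.
Specific orbital energy ε = v²/2 − μ/r = (3807)²/2 − 3.986×10¹⁴/2.336×10⁷ = -9.816×10⁶ J/kg.
Since ε = −μ/(2a), a = −μ/(2ε) = 2.030×10⁷ m = 20303 km.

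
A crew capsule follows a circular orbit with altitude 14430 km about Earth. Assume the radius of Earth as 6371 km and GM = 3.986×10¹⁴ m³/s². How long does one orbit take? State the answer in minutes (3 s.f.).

T ≈ 498 minutes

r = 6371 + 14430 = 20801 km = 2.0801×10⁷ m.
Kepler's third law: T = 2π√(r³/μ) = 2π√((2.080×10⁷)³ / 3.986×10¹⁴).
r³/μ = 2.258×10⁷ s², so T = 2π × 4.752×10³ = 2.986×10⁴ s.
Converting: 2.986×10⁴ s ÷ 60.00 = 497.6 minutes.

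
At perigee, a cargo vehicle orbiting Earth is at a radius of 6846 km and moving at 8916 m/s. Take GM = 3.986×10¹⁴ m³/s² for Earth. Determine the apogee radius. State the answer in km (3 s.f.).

apogee radius ≈ 14700 km

r_p = 6.846×10⁶ m.
Specific energy ε = v²/2 − μ/r = -1.848×10⁷ J/kg, so a = −μ/(2ε) = 1.079×10⁷ m.
The apsides satisfy r_p + r_a = 2a, so the apogee radius is 2a − r_p = 1.473×10⁷ m = 14728 km.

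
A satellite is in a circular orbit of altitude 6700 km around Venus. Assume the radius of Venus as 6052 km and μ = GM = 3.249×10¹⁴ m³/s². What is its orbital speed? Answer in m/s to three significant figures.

r = 6052 + 6700 = 12752 km = 1.2752×10⁷ m.
For a circular orbit v = √(μ/r) = √(3.249×10¹⁴ / 1.275×10⁷) = √(2.548×10⁷) = 5048 m/s.

v ≈ 5050 m/s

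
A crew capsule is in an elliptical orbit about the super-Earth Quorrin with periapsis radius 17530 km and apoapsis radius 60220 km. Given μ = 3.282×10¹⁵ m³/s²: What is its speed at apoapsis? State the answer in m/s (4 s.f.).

v ≈ 4957 m/s

Semi-major axis a = (r_p + r_a)/2 = 38875 km = 3.888×10⁷ m.
Vis-viva: v² = μ(2/r − 1/a) = 3.282×10¹⁵ × (3.321×10⁻⁸ − 2.572×10⁻⁸) = 2.458×10⁷ m²/s².
v = 4957 m/s.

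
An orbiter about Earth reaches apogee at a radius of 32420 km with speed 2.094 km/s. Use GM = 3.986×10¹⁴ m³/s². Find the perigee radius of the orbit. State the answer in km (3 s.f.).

perigee radius ≈ 7040 km

r_a = 3.242×10⁷ m.
Specific energy ε = v²/2 − μ/r = -1.010×10⁷ J/kg, so a = −μ/(2ε) = 1.973×10⁷ m.
The apsides satisfy r_p + r_a = 2a, so the perigee radius is 2a − r_a = 7.036×10⁶ m = 7035.7 km.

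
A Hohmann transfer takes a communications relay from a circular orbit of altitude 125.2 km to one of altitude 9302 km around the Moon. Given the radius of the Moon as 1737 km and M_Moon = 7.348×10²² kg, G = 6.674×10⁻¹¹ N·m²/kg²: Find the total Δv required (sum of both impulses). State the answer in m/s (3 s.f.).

μ = GM = 6.674×10⁻¹¹ × 7.348×10²² = 4.904×10¹² m³/s².
r₁ = 1737 + 125.2 = 1862.2 km = 1.8622×10⁶ m.
r₂ = 1737 + 9302 = 11039 km = 1.1039×10⁷ m.
Transfer ellipse a_t = (r₁ + r₂)/2 = 6.451×10⁶ m.
At r₁: circular v_c1 = √(μ/r₁) = 1623 m/s; transfer-perilune v_p = √[μ(2/r₁ − 1/a_t)] = 2123 m/s.
Δv₁ = v_p − v_c1 = 500.1 m/s.
At r₂: circular v_c2 = √(μ/r₂) = 666.5 m/s; transfer-apolune v_a = √[μ(2/r₂ − 1/a_t)] = 358.1 m/s.
Δv₂ = v_c2 − v_a = 308.4 m/s.
Total Δv = Δv₁ + Δv₂ = 808.5 m/s.

Δv_total ≈ 809 m/s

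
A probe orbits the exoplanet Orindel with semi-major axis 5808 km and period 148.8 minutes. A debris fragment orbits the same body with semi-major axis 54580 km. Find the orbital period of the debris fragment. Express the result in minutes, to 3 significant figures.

Kepler's third law: T² ∝ a³, so T₂ = T₁ (a₂/a₁)^(3/2).
a₂/a₁ = 9.397, (a₂/a₁)^(3/2) = 28.81.
T₂ = 148.8 × 28.81 = 4287 minutes.

T₂ ≈ 4290 minutes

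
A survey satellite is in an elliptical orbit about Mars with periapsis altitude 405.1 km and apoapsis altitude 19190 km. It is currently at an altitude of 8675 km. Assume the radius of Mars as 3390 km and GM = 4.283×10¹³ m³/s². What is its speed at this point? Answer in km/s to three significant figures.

v ≈ 1.96 km/s

r_p = 3390 + 405.1 = 3795.1 km = 3.7951×10⁶ m.
r_a = 3390 + 19190 = 22580 km = 2.2580×10⁷ m.
r = 3390 + 8675 = 12065 km = 1.206×10⁷ m.
Semi-major axis a = (r_p + r_a)/2 = 13188 km = 1.319×10⁷ m.
Vis-viva: v² = μ(2/r − 1/a) = 4.283×10¹³ × (1.658×10⁻⁷ − 7.583×10⁻⁸) = 3.852×10⁶ m²/s².
v = 1963 m/s = 1.963 km/s.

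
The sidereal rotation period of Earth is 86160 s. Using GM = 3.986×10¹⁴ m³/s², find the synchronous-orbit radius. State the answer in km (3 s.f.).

A synchronous orbit has period T, so by Kepler's third law a = (μT²/4π²)^(1/3).
μT²/4π² = 3.986×10¹⁴ × (8.616×10⁴)² / 39.48 = 7.495×10²² m³.
a = 4.216×10⁷ m = 42163 km.

r_sync ≈ 42200 km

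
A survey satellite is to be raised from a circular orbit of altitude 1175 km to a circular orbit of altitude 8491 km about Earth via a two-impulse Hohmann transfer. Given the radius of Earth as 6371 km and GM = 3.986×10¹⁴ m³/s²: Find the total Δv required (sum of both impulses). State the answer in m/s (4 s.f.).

r₁ = 6371 + 1175 = 7546.0 km = 7.5460×10⁶ m.
r₂ = 6371 + 8491 = 14862 km = 1.4862×10⁷ m.
Transfer ellipse a_t = (r₁ + r₂)/2 = 1.120×10⁷ m.
At r₁: circular v_c1 = √(μ/r₁) = 7268 m/s; transfer-perigee v_p = √[μ(2/r₁ − 1/a_t)] = 8371 m/s.
Δv₁ = v_p − v_c1 = 1103 m/s.
At r₂: circular v_c2 = √(μ/r₂) = 5179 m/s; transfer-apogee v_a = √[μ(2/r₂ − 1/a_t)] = 4250 m/s.
Δv₂ = v_c2 − v_a = 928.7 m/s.
Total Δv = Δv₁ + Δv₂ = 2031 m/s.

Δv_total ≈ 2031 m/s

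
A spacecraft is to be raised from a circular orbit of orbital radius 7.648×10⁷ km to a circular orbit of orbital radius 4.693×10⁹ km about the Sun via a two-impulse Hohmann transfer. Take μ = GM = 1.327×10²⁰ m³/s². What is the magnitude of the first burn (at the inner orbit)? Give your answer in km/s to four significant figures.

r₁ = 7.648×10⁷ km = 7.648×10¹⁰ m.
r₂ = 4.693×10⁹ km = 4.693×10¹² m.
Transfer ellipse a_t = (r₁ + r₂)/2 = 2.385×10¹² m.
At r₁: circular v_c1 = √(μ/r₁) = 41650 m/s; transfer-perihelion v_p = √[μ(2/r₁ − 1/a_t)] = 58430 m/s.
Δv₁ = v_p − v_c1 = 16780 m/s.
= 16.78 km/s.

Δv ≈ 16.78 km/s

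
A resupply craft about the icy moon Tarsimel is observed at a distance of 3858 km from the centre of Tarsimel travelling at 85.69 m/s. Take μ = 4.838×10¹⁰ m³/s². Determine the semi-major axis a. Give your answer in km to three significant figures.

r = 3.858×10⁶ m.
Vis-viva rearranged: 1/a = 2/r − v²/μ = 5.184×10⁻⁷ − 1.518×10⁻⁷ = 3.666×10⁻⁷ m⁻¹.
a = 2.728×10⁶ m = 2727.5 km.

a ≈ 2730 km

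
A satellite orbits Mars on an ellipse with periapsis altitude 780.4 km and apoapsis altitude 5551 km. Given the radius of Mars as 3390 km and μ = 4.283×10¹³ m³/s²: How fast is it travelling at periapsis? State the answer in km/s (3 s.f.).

r_p = 3390 + 780.4 = 4170.4 km = 4.1704×10⁶ m.
r_a = 3390 + 5551 = 8941.0 km = 8.9410×10⁶ m.
Semi-major axis a = (r_p + r_a)/2 = 6555.7 km = 6.556×10⁶ m.
Vis-viva: v² = μ(2/r − 1/a) = 4.283×10¹³ × (4.796×10⁻⁷ − 1.525×10⁻⁷) = 1.401×10⁷ m²/s².
v = 3743 m/s = 3.743 km/s.

v ≈ 3.74 km/s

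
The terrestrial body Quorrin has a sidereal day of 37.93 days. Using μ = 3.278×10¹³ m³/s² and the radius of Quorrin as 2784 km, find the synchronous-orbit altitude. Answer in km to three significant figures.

T = 37.93 days = 3.277×10⁶ s.
A synchronous orbit has period T, so by Kepler's third law a = (μT²/4π²)^(1/3).
μT²/4π² = 3.278×10¹³ × (3.277×10⁶)² / 39.48 = 8.917×10²⁴ m³.
a = 2.074×10⁸ m = 2.0737×10⁵ km.
Altitude h = a − R = 2.0737×10⁵ − 2784 = 2.0459×10⁵ km.

h_sync ≈ 2.05×10⁵ km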